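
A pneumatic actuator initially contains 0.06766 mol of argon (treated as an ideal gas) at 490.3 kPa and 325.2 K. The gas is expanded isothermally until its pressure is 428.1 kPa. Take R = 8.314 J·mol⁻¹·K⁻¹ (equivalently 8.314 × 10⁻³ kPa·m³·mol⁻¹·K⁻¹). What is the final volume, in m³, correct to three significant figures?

V₂ ≈ 0.000427 m³

From PV = nRT: V₁ = nRT₁/P₁ = 0.0003731 m³.
T constant ⇒ Boyle's law P V = const: T₂ = T₁; V₂ = V₁·(P₁/P₂) = 0.0004273 m³.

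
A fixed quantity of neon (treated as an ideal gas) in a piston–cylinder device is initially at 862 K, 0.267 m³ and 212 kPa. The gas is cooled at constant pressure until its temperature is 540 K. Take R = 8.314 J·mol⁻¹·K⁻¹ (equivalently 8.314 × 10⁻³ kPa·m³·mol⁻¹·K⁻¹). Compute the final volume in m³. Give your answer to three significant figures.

V₂ ≈ 0.167 m³

Isobaric, so V/T is constant: P₂ = P₁; V₂ = V₁·(T₂/T₁) = 0.1673 m³.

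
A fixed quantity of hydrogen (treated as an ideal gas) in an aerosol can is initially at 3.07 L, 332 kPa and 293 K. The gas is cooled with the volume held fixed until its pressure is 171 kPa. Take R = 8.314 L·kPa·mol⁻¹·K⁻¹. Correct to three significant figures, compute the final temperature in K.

T₂ ≈ 151 K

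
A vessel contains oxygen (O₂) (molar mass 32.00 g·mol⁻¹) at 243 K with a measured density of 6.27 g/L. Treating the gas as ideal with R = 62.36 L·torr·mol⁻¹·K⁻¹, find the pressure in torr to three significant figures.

ρ = PM/(RT) ⇒ P = ρRT/M = (6.27 × 62.36 × 243.0) / 32.00

P ≈ 2.97e+03 torr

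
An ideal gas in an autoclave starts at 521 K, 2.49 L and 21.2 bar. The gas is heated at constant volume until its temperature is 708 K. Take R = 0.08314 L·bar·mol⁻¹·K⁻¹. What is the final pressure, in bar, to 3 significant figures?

V constant ⇒ P ∝ T: V₂ = V₁; P₂ = P₁·(T₂/T₁) = 28.81 bar.

P₂ ≈ 28.8 bar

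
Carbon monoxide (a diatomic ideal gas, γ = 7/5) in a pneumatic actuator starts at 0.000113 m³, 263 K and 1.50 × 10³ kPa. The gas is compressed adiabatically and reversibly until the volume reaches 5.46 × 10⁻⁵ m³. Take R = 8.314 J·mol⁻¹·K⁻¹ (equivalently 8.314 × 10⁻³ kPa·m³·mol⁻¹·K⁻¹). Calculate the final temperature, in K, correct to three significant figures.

T₂ ≈ 352 K

Adiabatic (γ = 7/5), T V^(γ−1) and P V^γ constant: T₂ = T₁·(V₁/V₂)^(γ−1) = 351.8 K; P₂ = P₁·(V₁/V₂)^γ = 4153 kPa.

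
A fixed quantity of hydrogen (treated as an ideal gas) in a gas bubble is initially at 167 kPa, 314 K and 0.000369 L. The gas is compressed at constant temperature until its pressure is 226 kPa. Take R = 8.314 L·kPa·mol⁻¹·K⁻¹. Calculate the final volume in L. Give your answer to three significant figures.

T constant ⇒ Boyle's law P V = const: T₂ = T₁; V₂ = V₁·(P₁/P₂) = 0.0002727 L.

V₂ ≈ 0.000273 L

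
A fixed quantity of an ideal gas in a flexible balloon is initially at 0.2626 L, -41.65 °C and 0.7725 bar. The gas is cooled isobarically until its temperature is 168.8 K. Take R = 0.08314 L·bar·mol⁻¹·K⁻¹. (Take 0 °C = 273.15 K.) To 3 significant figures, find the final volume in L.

V₂ ≈ 0.191 L

Convert: T₁ = 231.5 K.
Isobaric, so V/T is constant: P₂ = P₁; V₂ = V₁·(T₂/T₁) = 0.1915 L.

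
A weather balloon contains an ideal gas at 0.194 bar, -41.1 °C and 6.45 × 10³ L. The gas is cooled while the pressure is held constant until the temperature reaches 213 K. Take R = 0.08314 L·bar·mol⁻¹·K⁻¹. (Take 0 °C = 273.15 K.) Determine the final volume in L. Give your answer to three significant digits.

Convert: T₁ = 232.0 K.
P constant ⇒ V ∝ T: P₂ = P₁; V₂ = V₁·(T₂/T₁) = 5920 L.

V₂ ≈ 5.92e+03 L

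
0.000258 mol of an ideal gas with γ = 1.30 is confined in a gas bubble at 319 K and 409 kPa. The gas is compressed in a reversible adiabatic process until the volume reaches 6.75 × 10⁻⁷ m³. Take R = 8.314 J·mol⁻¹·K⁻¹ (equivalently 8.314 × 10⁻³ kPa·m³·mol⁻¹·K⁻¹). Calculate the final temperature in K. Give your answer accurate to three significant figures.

From PV = nRT: V₁ = nRT₁/P₁ = 1.673e-06 m³.
Reversible adiabatic, γ = 1.30: T₂ = T₁·(V₁/V₂)^(γ−1) = 418.8 K; P₂ = P₁·(V₁/V₂)^γ = 1331 kPa.

T₂ ≈ 419 K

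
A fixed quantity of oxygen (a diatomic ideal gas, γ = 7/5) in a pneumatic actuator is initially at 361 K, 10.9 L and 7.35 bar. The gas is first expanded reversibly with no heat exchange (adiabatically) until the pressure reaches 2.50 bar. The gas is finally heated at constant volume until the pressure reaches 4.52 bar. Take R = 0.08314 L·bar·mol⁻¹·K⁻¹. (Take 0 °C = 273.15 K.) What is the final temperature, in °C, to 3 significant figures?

Adiabatic (γ = 7/5), T V^(γ−1) and P V^γ constant: T₂ = T₁·(P₂/P₁)^((γ−1)/γ) = 265.3 K; V₂ = V₁·(P₁/P₂)^(1/γ) = 23.55 L.
V constant ⇒ P ∝ T: V₃ = V₂; T₃ = T₂·(P₃/P₂) = 479.6 K.

T₃ ≈ 206 °C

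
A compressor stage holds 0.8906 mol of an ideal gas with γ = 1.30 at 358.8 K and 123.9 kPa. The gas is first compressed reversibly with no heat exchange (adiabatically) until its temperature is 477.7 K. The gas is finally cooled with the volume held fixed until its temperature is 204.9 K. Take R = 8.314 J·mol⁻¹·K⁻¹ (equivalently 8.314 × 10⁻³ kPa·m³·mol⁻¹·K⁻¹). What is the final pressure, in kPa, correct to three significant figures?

P₃ ≈ 184 kPa

From PV = nRT: V₁ = nRT₁/P₁ = 0.02144 m³.
Reversible adiabatic, γ = 1.30: P₂ = P₁·(T₂/T₁)^(γ/(γ−1)) = 428.3 kPa; V₂ = V₁·(T₁/T₂)^(1/(γ−1)) = 0.008259 m³.
Isochoric, so P/T is constant: V₃ = V₂; P₃ = P₂·(T₃/T₂) = 183.7 kPa.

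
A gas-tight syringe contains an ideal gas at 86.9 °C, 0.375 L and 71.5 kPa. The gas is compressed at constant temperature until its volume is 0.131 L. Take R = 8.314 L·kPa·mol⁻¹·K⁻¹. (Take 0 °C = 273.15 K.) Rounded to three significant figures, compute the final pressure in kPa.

P₂ ≈ 205 kPa

Convert: T₁ = 360.0 K.
Isothermal, so P V is constant: T₂ = T₁; P₂ = P₁·(V₁/V₂) = 204.7 kPa.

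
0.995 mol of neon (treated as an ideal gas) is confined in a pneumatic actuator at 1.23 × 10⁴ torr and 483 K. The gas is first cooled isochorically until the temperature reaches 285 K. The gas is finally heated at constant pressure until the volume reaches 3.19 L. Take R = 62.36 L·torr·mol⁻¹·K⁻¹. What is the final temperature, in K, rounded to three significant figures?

From PV = nRT: V₁ = nRT₁/P₁ = 2.437 L.
Isochoric, so P/T is constant: V₂ = V₁; P₂ = P₁·(T₂/T₁) = 7258 torr.
P constant ⇒ V ∝ T: P₃ = P₂; T₃ = T₂·(V₃/V₂) = 373.1 K.

T₃ ≈ 373 K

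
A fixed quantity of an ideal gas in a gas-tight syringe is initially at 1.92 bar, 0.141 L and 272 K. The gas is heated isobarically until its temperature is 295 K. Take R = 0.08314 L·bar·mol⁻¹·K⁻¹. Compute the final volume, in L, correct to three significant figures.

Isobaric, so V/T is constant: P₂ = P₁; V₂ = V₁·(T₂/T₁) = 0.1529 L.

V₂ ≈ 0.153 L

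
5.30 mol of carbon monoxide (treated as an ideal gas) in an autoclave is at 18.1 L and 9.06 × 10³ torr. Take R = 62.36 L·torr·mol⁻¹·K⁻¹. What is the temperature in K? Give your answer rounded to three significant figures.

T ≈ 496 K

PV = nRT ⇒ T = PV/(nR) = (9.06e+03 × 18.1) / (5.30 × 62.36)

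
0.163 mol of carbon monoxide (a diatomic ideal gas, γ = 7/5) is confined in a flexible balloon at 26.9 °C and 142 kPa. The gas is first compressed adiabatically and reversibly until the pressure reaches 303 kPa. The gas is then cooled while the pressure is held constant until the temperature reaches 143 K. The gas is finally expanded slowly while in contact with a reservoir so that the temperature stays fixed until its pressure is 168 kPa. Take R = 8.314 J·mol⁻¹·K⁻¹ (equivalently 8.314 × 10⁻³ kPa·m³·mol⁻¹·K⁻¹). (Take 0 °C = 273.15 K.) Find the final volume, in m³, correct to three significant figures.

V₄ ≈ 0.00115 m³

Convert: T₁ = 300.0 K.
From PV = nRT: V₁ = nRT₁/P₁ = 0.002864 m³.
Reversible adiabatic, γ = 7/5: T₂ = T₁·(P₂/P₁)^((γ−1)/γ) = 372.6 K; V₂ = V₁·(P₁/P₂)^(1/γ) = 0.001666 m³.
Isobaric, so V/T is constant: P₃ = P₂; V₃ = V₂·(T₃/T₂) = 0.0006396 m³.
T constant ⇒ Boyle's law P V = const: T₄ = T₃; V₄ = V₃·(P₃/P₄) = 0.001154 m³.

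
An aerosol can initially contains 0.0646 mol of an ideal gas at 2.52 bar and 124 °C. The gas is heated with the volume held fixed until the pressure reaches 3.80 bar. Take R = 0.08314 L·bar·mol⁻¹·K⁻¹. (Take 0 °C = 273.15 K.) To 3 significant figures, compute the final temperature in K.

Convert: T₁ = 397.1 K.
From PV = nRT: V₁ = nRT₁/P₁ = 0.8464 L.
Isochoric, so P/T is constant: V₂ = V₁; T₂ = T₁·(P₂/P₁) = 598.9 K.

T₂ ≈ 599 K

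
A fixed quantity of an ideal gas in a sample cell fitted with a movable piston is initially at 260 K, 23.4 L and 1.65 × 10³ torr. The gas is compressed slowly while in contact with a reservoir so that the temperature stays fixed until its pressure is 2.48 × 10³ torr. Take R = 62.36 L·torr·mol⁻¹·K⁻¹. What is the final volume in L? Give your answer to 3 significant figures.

V₂ ≈ 15.6 L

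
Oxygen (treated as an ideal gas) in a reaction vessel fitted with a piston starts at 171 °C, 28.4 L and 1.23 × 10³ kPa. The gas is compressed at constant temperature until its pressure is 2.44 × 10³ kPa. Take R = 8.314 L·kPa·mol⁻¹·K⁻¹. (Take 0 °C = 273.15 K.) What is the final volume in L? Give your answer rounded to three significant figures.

V₂ ≈ 14.3 L

Convert: T₁ = 444.1 K.
Isothermal, so P V is constant: T₂ = T₁; V₂ = V₁·(P₁/P₂) = 14.32 L.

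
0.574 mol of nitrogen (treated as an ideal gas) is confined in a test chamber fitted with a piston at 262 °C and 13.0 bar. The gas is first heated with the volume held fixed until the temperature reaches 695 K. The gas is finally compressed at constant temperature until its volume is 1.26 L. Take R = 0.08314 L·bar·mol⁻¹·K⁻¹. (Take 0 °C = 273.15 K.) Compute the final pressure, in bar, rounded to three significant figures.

P₃ ≈ 26.3 bar

Convert: T₁ = 535.1 K.
From PV = nRT: V₁ = nRT₁/P₁ = 1.965 L.
Isochoric, so P/T is constant: V₂ = V₁; P₂ = P₁·(T₂/T₁) = 16.88 bar.
T constant ⇒ Boyle's law P V = const: T₃ = T₂; P₃ = P₂·(V₂/V₃) = 26.32 bar.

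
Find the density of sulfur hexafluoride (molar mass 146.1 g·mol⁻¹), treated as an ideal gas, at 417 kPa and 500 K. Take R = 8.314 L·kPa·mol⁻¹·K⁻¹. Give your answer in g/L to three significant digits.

ρ = PM/(RT) = (417 × 146.1) / (8.314 × 500.0)

ρ ≈ 14.7 g/L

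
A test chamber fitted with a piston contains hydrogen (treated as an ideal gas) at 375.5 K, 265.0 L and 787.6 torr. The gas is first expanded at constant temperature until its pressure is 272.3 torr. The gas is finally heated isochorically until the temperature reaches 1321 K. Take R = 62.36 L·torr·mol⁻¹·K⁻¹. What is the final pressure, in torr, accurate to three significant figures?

P₃ ≈ 958 torr

T constant ⇒ Boyle's law P V = const: T₂ = T₁; V₂ = V₁·(P₁/P₂) = 766.5 L.
V constant ⇒ P ∝ T: V₃ = V₂; P₃ = P₂·(T₃/T₂) = 957.9 torr.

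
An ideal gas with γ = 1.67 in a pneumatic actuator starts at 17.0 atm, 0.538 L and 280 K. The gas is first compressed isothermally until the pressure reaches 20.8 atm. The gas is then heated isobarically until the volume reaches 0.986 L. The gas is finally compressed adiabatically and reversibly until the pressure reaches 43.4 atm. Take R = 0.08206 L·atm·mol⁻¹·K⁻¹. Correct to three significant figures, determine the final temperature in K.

T₄ ≈ 843 K

Isothermal, so P V is constant: T₂ = T₁; V₂ = V₁·(P₁/P₂) = 0.4397 L.
Isobaric, so V/T is constant: P₃ = P₂; T₃ = T₂·(V₃/V₂) = 627.9 K.
Adiabatic (γ = 1.67), T V^(γ−1) and P V^γ constant: T₄ = T₃·(P₄/P₃)^((γ−1)/γ) = 843.4 K; V₄ = V₃·(P₃/P₄)^(1/γ) = 0.6348 L.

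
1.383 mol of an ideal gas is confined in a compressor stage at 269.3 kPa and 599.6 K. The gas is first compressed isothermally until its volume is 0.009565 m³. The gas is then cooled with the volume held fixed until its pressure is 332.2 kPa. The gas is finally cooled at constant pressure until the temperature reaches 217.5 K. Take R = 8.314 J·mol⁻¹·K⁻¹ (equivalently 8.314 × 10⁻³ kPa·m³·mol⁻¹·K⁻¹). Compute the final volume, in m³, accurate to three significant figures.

V₄ ≈ 0.00753 m³

From PV = nRT: V₁ = nRT₁/P₁ = 0.02560 m³.
T constant ⇒ Boyle's law P V = const: T₂ = T₁; P₂ = P₁·(V₁/V₂) = 720.8 kPa.
V constant ⇒ P ∝ T: V₃ = V₂; T₃ = T₂·(P₃/P₂) = 276.3 K.
P constant ⇒ V ∝ T: P₄ = P₃; V₄ = V₃·(T₄/T₃) = 0.007528 m³.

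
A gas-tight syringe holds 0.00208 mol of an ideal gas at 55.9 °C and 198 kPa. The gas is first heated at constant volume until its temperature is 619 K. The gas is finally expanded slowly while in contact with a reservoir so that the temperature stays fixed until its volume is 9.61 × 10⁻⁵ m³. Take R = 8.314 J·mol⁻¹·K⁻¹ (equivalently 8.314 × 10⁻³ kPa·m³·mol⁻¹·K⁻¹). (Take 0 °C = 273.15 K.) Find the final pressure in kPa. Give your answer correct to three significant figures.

P₃ ≈ 111 kPa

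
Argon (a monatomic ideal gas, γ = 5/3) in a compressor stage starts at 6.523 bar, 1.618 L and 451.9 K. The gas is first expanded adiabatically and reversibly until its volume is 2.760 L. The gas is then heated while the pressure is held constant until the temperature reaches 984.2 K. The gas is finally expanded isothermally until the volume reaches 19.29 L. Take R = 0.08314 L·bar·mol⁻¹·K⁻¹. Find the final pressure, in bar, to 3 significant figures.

Adiabatic (γ = 5/3), T V^(γ−1) and P V^γ constant: T₂ = T₁·(V₁/V₂)^(γ−1) = 316.5 K; P₂ = P₁·(V₁/V₂)^γ = 2.679 bar.
P constant ⇒ V ∝ T: P₃ = P₂; V₃ = V₂·(T₃/T₂) = 8.582 L.
Isothermal, so P V is constant: T₄ = T₃; P₄ = P₃·(V₃/V₄) = 1.192 bar.

P₄ ≈ 1.19 bar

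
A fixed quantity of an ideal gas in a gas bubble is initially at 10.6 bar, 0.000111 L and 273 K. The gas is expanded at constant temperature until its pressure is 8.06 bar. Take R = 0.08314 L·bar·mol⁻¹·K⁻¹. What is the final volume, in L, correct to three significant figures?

Isothermal, so P V is constant: T₂ = T₁; V₂ = V₁·(P₁/P₂) = 0.0001460 L.

V₂ ≈ 0.000146 L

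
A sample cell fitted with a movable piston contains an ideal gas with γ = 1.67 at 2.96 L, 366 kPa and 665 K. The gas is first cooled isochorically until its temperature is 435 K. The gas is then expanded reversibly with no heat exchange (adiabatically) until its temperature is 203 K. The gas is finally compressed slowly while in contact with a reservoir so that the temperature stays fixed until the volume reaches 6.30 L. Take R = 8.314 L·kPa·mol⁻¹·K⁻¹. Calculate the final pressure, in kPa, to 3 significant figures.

V constant ⇒ P ∝ T: V₂ = V₁; P₂ = P₁·(T₂/T₁) = 239.4 kPa.
Adiabatic (γ = 1.67), T V^(γ−1) and P V^γ constant: P₃ = P₂·(T₃/T₂)^(γ/(γ−1)) = 35.82 kPa; V₃ = V₂·(T₂/T₃)^(1/(γ−1)) = 9.232 L.
Isothermal, so P V is constant: T₄ = T₃; P₄ = P₃·(V₃/V₄) = 52.49 kPa.

P₄ ≈ 52.5 kPa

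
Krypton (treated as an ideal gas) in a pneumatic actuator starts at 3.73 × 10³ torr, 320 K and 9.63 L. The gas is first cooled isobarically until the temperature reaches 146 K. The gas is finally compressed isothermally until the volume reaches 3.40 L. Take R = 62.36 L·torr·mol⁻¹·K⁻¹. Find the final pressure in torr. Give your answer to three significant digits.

P₃ ≈ 4.82e+03 torr

P constant ⇒ V ∝ T: P₂ = P₁; V₂ = V₁·(T₂/T₁) = 4.394 L.
T constant ⇒ Boyle's law P V = const: T₃ = T₂; P₃ = P₂·(V₂/V₃) = 4820 torr.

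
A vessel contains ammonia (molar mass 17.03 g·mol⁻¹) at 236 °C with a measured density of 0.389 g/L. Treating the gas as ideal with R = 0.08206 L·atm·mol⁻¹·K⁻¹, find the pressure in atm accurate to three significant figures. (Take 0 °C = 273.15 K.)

ρ = PM/(RT) ⇒ P = ρRT/M = (0.389 × 0.08206 × 509.1) / 17.03

P ≈ 0.954 atm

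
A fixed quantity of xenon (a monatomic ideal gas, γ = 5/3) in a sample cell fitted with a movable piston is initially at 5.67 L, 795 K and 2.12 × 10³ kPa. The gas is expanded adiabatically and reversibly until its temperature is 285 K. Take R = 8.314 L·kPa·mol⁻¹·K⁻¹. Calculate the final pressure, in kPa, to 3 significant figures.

P₂ ≈ 163 kPa

Reversible adiabatic, γ = 5/3: P₂ = P₁·(T₂/T₁)^(γ/(γ−1)) = 163.1 kPa; V₂ = V₁·(T₁/T₂)^(1/(γ−1)) = 26.42 L.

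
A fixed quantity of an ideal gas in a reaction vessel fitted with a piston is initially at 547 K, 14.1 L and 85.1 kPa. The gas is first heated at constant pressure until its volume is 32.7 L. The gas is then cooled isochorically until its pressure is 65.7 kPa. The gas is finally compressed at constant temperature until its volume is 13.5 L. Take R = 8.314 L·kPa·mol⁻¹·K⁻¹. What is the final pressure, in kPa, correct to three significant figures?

Isobaric, so V/T is constant: P₂ = P₁; T₂ = T₁·(V₂/V₁) = 1269 K.
V constant ⇒ P ∝ T: V₃ = V₂; T₃ = T₂·(P₃/P₂) = 979.4 K.
Isothermal, so P V is constant: T₄ = T₃; P₄ = P₃·(V₃/V₄) = 159.1 kPa.

P₄ ≈ 159 kPa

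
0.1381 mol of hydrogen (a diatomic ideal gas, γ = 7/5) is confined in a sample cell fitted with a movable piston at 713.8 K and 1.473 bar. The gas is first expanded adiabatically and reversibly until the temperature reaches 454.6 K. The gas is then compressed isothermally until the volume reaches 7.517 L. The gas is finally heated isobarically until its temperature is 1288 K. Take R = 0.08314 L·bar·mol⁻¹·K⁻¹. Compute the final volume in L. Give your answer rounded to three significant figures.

V₄ ≈ 21.3 L

From PV = nRT: V₁ = nRT₁/P₁ = 5.564 L.
Adiabatic (γ = 7/5), T V^(γ−1) and P V^γ constant: P₂ = P₁·(T₂/T₁)^(γ/(γ−1)) = 0.3037 bar; V₂ = V₁·(T₁/T₂)^(1/(γ−1)) = 17.19 L.
Isothermal, so P V is constant: T₃ = T₂; P₃ = P₂·(V₂/V₃) = 0.6944 bar.
Isobaric, so V/T is constant: P₄ = P₃; V₄ = V₃·(T₄/T₃) = 21.30 L.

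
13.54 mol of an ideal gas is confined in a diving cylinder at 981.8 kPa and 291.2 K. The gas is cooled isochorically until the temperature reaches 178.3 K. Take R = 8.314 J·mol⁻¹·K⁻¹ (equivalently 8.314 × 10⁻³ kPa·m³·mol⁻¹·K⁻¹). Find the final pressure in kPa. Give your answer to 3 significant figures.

From PV = nRT: V₁ = nRT₁/P₁ = 0.03339 m³.
Isochoric, so P/T is constant: V₂ = V₁; P₂ = P₁·(T₂/T₁) = 601.2 kPa.

P₂ ≈ 601 kPa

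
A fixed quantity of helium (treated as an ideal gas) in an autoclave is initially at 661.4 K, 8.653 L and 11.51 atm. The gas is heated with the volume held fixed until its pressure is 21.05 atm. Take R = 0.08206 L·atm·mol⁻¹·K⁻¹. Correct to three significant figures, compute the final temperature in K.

V constant ⇒ P ∝ T: V₂ = V₁; T₂ = T₁·(P₂/P₁) = 1210 K.

T₂ ≈ 1.21e+03 K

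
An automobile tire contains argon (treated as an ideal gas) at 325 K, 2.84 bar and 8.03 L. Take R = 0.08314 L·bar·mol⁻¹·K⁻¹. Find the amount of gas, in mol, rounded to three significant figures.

n ≈ 0.844 mol

PV = nRT ⇒ n = PV/(RT) = (2.84 × 8.03) / (0.08314 × 325)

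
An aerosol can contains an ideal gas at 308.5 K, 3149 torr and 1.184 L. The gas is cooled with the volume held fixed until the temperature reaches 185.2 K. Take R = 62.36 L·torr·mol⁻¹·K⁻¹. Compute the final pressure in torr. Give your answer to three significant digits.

P₂ ≈ 1.89e+03 torr

V constant ⇒ P ∝ T: V₂ = V₁; P₂ = P₁·(T₂/T₁) = 1890 torr.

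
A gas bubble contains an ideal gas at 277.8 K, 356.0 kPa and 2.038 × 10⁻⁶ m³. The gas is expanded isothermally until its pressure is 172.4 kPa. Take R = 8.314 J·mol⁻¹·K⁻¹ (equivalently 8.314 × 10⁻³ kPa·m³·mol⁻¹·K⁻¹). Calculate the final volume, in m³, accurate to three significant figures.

V₂ ≈ 4.21e-06 m³

Isothermal, so P V is constant: T₂ = T₁; V₂ = V₁·(P₁/P₂) = 4.208e-06 m³.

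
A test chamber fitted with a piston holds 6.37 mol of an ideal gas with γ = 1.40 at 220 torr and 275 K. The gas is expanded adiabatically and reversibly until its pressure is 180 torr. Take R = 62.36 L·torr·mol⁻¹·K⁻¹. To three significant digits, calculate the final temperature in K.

T₂ ≈ 260 K

From PV = nRT: V₁ = nRT₁/P₁ = 496.5 L.
Adiabatic (γ = 1.40), T V^(γ−1) and P V^γ constant: T₂ = T₁·(P₂/P₁)^((γ−1)/γ) = 259.7 K; V₂ = V₁·(P₁/P₂)^(1/γ) = 573.1 L.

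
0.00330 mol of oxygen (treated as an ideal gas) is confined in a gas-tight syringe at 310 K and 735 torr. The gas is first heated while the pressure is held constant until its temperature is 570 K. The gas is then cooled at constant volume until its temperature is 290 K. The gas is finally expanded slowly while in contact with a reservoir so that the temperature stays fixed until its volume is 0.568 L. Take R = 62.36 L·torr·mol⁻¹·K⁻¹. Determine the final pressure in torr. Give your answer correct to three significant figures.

From PV = nRT: V₁ = nRT₁/P₁ = 0.08679 L.
P constant ⇒ V ∝ T: P₂ = P₁; V₂ = V₁·(T₂/T₁) = 0.1596 L.
Isochoric, so P/T is constant: V₃ = V₂; P₃ = P₂·(T₃/T₂) = 373.9 torr.
T constant ⇒ Boyle's law P V = const: T₄ = T₃; P₄ = P₃·(V₃/V₄) = 105.1 torr.

P₄ ≈ 105 torr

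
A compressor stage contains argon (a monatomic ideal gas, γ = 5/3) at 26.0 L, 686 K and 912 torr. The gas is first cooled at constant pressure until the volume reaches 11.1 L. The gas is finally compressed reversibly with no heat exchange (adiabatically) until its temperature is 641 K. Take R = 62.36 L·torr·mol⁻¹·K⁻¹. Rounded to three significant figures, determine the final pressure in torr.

P₃ ≈ 6.46e+03 torr

P constant ⇒ V ∝ T: P₂ = P₁; T₂ = T₁·(V₂/V₁) = 292.9 K.
Reversible adiabatic, γ = 5/3: P₃ = P₂·(T₃/T₂)^(γ/(γ−1)) = 6463 torr; V₃ = V₂·(T₂/T₃)^(1/(γ−1)) = 3.428 L.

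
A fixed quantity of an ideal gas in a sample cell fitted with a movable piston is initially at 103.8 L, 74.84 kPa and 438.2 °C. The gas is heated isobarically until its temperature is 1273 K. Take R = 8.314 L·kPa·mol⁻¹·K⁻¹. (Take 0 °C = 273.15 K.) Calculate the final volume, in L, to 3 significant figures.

V₂ ≈ 186 L

Convert: T₁ = 711.3 K.
Isobaric, so V/T is constant: P₂ = P₁; V₂ = V₁·(T₂/T₁) = 185.8 L.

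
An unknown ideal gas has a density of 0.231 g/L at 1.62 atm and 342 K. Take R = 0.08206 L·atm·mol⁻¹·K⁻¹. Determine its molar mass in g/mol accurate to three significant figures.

ρ = PM/(RT) ⇒ M = ρRT/P = (0.231 × 0.08206 × 342.0) / 1.62

M ≈ 4.00 g/mol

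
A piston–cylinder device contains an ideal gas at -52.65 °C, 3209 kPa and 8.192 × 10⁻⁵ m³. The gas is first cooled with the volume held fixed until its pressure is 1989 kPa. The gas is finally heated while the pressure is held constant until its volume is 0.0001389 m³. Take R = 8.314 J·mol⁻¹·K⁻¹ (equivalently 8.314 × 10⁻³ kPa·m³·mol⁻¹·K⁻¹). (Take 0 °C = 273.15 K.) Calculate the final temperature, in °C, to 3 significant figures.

T₃ ≈ -41.4 °C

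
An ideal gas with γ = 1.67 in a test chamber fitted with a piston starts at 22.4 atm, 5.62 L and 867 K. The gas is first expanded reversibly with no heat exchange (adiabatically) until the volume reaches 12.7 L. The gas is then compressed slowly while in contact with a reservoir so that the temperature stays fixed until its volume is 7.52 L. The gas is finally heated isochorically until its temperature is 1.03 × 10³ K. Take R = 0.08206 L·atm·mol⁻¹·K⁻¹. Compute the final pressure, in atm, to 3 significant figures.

P₄ ≈ 19.9 atm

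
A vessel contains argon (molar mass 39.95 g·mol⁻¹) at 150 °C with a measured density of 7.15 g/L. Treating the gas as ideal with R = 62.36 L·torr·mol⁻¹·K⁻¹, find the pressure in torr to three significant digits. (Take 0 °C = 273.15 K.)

P ≈ 4.72e+03 torr

ρ = PM/(RT) ⇒ P = ρRT/M = (7.15 × 62.36 × 423.1) / 39.95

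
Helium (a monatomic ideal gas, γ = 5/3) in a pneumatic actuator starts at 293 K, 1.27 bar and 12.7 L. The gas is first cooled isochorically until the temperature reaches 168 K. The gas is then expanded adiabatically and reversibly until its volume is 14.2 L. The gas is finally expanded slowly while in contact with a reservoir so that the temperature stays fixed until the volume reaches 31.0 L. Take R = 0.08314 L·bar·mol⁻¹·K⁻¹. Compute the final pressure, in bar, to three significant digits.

Isochoric, so P/T is constant: V₂ = V₁; P₂ = P₁·(T₂/T₁) = 0.7282 bar.
Adiabatic (γ = 5/3), T V^(γ−1) and P V^γ constant: T₃ = T₂·(V₂/V₃)^(γ−1) = 156.0 K; P₃ = P₂·(V₂/V₃)^γ = 0.6046 bar.
Isothermal, so P V is constant: T₄ = T₃; P₄ = P₃·(V₃/V₄) = 0.2769 bar.

P₄ ≈ 0.277 bar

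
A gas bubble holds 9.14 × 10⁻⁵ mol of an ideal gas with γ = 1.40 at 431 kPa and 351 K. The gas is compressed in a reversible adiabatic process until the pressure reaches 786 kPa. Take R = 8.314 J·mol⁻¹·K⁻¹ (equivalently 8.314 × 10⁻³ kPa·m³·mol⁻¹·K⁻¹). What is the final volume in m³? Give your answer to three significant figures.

V₂ ≈ 4.03e-07 m³

From PV = nRT: V₁ = nRT₁/P₁ = 6.189e-07 m³.
Reversible adiabatic, γ = 1.40: T₂ = T₁·(P₂/P₁)^((γ−1)/γ) = 416.7 K; V₂ = V₁·(P₁/P₂)^(1/γ) = 4.029e-07 m³.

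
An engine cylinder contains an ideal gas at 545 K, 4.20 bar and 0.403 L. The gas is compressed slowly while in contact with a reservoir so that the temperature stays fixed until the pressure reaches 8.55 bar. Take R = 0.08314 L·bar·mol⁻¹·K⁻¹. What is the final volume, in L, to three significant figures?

T constant ⇒ Boyle's law P V = const: T₂ = T₁; V₂ = V₁·(P₁/P₂) = 0.1980 L.

V₂ ≈ 0.198 L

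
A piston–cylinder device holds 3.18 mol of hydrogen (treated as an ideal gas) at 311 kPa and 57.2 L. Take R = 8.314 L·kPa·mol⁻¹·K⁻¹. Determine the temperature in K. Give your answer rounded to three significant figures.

PV = nRT ⇒ T = PV/(nR) = (311 × 57.2) / (3.18 × 8.314)

T ≈ 673 K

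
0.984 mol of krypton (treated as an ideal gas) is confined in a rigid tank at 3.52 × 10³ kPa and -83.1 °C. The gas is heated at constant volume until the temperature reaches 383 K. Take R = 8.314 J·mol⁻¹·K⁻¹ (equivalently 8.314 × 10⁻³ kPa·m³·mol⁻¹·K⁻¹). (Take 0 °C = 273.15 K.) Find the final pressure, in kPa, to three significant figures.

Convert: T₁ = 190.0 K.
From PV = nRT: V₁ = nRT₁/P₁ = 0.0004417 m³.
V constant ⇒ P ∝ T: V₂ = V₁; P₂ = P₁·(T₂/T₁) = 7094 kPa.

P₂ ≈ 7.09e+03 kPa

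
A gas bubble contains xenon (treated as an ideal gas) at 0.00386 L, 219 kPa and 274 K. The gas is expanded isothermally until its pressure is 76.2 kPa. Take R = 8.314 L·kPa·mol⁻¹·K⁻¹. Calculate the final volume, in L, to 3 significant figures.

V₂ ≈ 0.0111 L

Isothermal, so P V is constant: T₂ = T₁; V₂ = V₁·(P₁/P₂) = 0.01109 L.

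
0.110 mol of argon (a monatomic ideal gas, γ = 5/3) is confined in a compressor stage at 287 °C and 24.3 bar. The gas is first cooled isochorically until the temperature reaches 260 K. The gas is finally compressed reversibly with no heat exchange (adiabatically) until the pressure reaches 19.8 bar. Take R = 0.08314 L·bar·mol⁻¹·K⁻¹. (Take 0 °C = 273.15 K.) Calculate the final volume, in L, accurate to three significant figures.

Convert: T₁ = 560.1 K.
From PV = nRT: V₁ = nRT₁/P₁ = 0.2108 L.
V constant ⇒ P ∝ T: V₂ = V₁; P₂ = P₁·(T₂/T₁) = 11.28 bar.
Reversible adiabatic, γ = 5/3: T₃ = T₂·(P₃/P₂)^((γ−1)/γ) = 325.6 K; V₃ = V₂·(P₂/P₃)^(1/γ) = 0.1504 L.

V₃ ≈ 0.150 L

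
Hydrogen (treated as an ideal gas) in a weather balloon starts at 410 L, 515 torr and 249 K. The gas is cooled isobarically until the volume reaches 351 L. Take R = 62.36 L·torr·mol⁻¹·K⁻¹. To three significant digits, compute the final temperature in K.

Isobaric, so V/T is constant: P₂ = P₁; T₂ = T₁·(V₂/V₁) = 213.2 K.

T₂ ≈ 213 K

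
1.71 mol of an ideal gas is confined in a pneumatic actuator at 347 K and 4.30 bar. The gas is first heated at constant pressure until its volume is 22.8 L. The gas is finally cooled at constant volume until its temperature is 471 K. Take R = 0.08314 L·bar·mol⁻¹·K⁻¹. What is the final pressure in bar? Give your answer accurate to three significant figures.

From PV = nRT: V₁ = nRT₁/P₁ = 11.47 L.
P constant ⇒ V ∝ T: P₂ = P₁; T₂ = T₁·(V₂/V₁) = 689.6 K.
Isochoric, so P/T is constant: V₃ = V₂; P₃ = P₂·(T₃/T₂) = 2.937 bar.

P₃ ≈ 2.94 bar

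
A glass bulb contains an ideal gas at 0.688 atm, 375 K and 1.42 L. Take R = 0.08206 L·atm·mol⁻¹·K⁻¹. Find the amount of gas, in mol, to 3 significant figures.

PV = nRT ⇒ n = PV/(RT) = (0.688 × 1.42) / (0.08206 × 375)

n ≈ 0.0317 mol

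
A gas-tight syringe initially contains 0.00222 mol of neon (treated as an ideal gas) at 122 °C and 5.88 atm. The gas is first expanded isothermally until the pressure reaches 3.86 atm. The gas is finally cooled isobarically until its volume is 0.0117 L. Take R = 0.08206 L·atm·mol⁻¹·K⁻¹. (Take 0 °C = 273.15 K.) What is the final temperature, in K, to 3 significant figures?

Convert: T₁ = 395.1 K.
From PV = nRT: V₁ = nRT₁/P₁ = 0.01224 L.
Isothermal, so P V is constant: T₂ = T₁; V₂ = V₁·(P₁/P₂) = 0.01865 L.
P constant ⇒ V ∝ T: P₃ = P₂; T₃ = T₂·(V₃/V₂) = 247.9 K.

T₃ ≈ 248 K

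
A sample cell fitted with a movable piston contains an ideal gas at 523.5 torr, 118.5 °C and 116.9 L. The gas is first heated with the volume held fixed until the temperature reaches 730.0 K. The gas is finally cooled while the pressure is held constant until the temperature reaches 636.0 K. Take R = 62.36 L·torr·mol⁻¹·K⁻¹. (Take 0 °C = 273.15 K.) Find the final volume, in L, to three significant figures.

V₃ ≈ 102 L

Convert: T₁ = 391.6 K.
V constant ⇒ P ∝ T: V₂ = V₁; P₂ = P₁·(T₂/T₁) = 975.8 torr.
Isobaric, so V/T is constant: P₃ = P₂; V₃ = V₂·(T₃/T₂) = 101.8 L.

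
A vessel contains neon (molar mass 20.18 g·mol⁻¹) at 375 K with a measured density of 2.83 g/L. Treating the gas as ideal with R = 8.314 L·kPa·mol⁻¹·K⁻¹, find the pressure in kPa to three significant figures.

P ≈ 437 kPa

ρ = PM/(RT) ⇒ P = ρRT/M = (2.83 × 8.314 × 375.0) / 20.18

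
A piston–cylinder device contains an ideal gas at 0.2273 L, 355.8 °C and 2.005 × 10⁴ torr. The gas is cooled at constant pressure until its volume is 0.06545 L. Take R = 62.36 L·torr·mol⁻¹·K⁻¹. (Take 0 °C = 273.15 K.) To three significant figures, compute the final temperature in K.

Convert: T₁ = 629.0 K.
P constant ⇒ V ∝ T: P₂ = P₁; T₂ = T₁·(V₂/V₁) = 181.1 K.

T₂ ≈ 181 K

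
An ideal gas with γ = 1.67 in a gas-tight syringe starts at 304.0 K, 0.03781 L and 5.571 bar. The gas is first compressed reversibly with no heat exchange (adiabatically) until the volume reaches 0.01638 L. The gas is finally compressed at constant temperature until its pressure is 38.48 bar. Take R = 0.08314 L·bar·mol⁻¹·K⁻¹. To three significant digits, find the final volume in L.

V₃ ≈ 0.00959 L

Adiabatic (γ = 1.67), T V^(γ−1) and P V^γ constant: T₂ = T₁·(V₁/V₂)^(γ−1) = 532.5 K; P₂ = P₁·(V₁/V₂)^γ = 22.52 bar.
T constant ⇒ Boyle's law P V = const: T₃ = T₂; V₃ = V₂·(P₂/P₃) = 0.009588 L.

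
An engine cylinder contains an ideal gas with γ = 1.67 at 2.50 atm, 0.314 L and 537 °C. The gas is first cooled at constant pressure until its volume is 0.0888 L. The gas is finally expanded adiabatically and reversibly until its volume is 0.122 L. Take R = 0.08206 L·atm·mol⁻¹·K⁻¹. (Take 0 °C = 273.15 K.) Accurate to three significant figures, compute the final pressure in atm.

Convert: T₁ = 810.1 K.
Isobaric, so V/T is constant: P₂ = P₁; T₂ = T₁·(V₂/V₁) = 229.1 K.
Reversible adiabatic, γ = 1.67: T₃ = T₂·(V₂/V₃)^(γ−1) = 185.2 K; P₃ = P₂·(V₂/V₃)^γ = 1.471 atm.

P₃ ≈ 1.47 atm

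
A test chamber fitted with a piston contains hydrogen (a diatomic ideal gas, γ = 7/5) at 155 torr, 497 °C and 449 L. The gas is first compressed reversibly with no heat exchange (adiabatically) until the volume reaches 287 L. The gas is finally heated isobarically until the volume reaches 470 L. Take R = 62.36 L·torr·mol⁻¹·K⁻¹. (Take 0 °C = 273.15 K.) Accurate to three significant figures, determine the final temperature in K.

T₃ ≈ 1.51e+03 K

Convert: T₁ = 770.1 K.
Reversible adiabatic, γ = 7/5: T₂ = T₁·(V₁/V₂)^(γ−1) = 921.1 K; P₂ = P₁·(V₁/V₂)^γ = 290.0 torr.
P constant ⇒ V ∝ T: P₃ = P₂; T₃ = T₂·(V₃/V₂) = 1508 K.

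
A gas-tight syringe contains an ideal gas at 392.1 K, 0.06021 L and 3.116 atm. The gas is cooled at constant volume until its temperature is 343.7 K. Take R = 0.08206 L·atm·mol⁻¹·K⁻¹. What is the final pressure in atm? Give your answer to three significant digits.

Isochoric, so P/T is constant: V₂ = V₁; P₂ = P₁·(T₂/T₁) = 2.731 atm.

P₂ ≈ 2.73 atm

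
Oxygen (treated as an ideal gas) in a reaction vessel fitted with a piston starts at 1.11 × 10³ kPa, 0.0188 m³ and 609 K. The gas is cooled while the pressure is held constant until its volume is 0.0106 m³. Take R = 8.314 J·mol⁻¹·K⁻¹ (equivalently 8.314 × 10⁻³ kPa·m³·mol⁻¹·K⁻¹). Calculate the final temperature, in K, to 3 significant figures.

T₂ ≈ 343 K

P constant ⇒ V ∝ T: P₂ = P₁; T₂ = T₁·(V₂/V₁) = 343.4 K.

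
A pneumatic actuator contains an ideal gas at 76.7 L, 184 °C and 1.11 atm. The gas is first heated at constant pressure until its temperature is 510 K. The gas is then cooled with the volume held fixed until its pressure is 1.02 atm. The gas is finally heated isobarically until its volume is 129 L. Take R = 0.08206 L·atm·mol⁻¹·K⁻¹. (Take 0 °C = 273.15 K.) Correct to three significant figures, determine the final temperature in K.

T₄ ≈ 707 K

Convert: T₁ = 457.1 K.
P constant ⇒ V ∝ T: P₂ = P₁; V₂ = V₁·(T₂/T₁) = 85.57 L.
Isochoric, so P/T is constant: V₃ = V₂; T₃ = T₂·(P₃/P₂) = 468.6 K.
Isobaric, so V/T is constant: P₄ = P₃; T₄ = T₃·(V₄/V₃) = 706.5 K.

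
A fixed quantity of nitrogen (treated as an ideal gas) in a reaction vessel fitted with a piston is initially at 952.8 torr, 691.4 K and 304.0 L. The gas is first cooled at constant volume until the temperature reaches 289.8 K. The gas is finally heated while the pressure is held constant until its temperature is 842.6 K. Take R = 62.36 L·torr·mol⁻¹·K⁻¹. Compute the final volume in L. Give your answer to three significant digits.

V₃ ≈ 884 L

Isochoric, so P/T is constant: V₂ = V₁; P₂ = P₁·(T₂/T₁) = 399.4 torr.
P constant ⇒ V ∝ T: P₃ = P₂; V₃ = V₂·(T₃/T₂) = 883.9 L.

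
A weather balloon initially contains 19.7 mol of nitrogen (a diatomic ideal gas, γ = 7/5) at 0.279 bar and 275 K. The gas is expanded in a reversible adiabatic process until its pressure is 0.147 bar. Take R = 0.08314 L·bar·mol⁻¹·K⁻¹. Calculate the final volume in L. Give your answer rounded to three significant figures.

V₂ ≈ 2.55e+03 L

From PV = nRT: V₁ = nRT₁/P₁ = 1614 L.
Adiabatic (γ = 7/5), T V^(γ−1) and P V^γ constant: T₂ = T₁·(P₂/P₁)^((γ−1)/γ) = 229.0 K; V₂ = V₁·(P₁/P₂)^(1/γ) = 2551 L.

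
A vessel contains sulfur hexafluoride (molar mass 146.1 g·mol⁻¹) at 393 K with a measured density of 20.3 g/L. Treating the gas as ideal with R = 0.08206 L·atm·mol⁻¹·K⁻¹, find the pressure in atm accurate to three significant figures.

ρ = PM/(RT) ⇒ P = ρRT/M = (20.3 × 0.08206 × 393.0) / 146.1

P ≈ 4.48 atm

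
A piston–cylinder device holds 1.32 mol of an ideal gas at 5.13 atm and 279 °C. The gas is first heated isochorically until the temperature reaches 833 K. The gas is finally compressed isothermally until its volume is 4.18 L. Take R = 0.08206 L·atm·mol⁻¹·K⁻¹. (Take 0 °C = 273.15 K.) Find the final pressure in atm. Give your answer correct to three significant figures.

P₃ ≈ 21.6 atm

Convert: T₁ = 552.1 K.
From PV = nRT: V₁ = nRT₁/P₁ = 11.66 L.
Isochoric, so P/T is constant: V₂ = V₁; P₂ = P₁·(T₂/T₁) = 7.739 atm.
T constant ⇒ Boyle's law P V = const: T₃ = T₂; P₃ = P₂·(V₂/V₃) = 21.59 atm.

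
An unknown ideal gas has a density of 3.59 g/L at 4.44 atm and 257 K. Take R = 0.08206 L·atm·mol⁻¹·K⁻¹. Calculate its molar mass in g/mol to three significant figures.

M ≈ 17.1 g/mol

ρ = PM/(RT) ⇒ M = ρRT/P = (3.59 × 0.08206 × 257.0) / 4.44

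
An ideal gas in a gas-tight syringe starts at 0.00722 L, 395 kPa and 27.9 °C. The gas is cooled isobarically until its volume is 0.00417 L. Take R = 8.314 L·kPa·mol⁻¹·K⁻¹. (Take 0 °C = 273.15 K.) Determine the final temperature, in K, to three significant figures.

Convert: T₁ = 301.0 K.
Isobaric, so V/T is constant: P₂ = P₁; T₂ = T₁·(V₂/V₁) = 173.9 K.

T₂ ≈ 174 K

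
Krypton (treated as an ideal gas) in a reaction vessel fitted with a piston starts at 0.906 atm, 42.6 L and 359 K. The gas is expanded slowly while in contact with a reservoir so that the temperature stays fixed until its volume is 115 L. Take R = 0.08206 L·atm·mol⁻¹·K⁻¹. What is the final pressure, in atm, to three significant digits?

P₂ ≈ 0.336 atm

T constant ⇒ Boyle's law P V = const: T₂ = T₁; P₂ = P₁·(V₁/V₂) = 0.3356 atm.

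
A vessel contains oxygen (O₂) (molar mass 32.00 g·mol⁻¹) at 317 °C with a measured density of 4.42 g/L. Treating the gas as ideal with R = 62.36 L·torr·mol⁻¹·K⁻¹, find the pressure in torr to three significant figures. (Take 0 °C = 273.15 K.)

ρ = PM/(RT) ⇒ P = ρRT/M = (4.42 × 62.36 × 590.1) / 32.00

P ≈ 5.08e+03 torr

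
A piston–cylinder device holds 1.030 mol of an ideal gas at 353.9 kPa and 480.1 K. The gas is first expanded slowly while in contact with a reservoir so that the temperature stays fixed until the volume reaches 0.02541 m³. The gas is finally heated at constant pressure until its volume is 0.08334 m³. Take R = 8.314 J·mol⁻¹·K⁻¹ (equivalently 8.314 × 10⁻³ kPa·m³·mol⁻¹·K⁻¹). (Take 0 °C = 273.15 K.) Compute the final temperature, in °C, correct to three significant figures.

T₃ ≈ 1.30e+03 °C

From PV = nRT: V₁ = nRT₁/P₁ = 0.01162 m³.
Isothermal, so P V is constant: T₂ = T₁; P₂ = P₁·(V₁/V₂) = 161.8 kPa.
Isobaric, so V/T is constant: P₃ = P₂; T₃ = T₂·(V₃/V₂) = 1575 K.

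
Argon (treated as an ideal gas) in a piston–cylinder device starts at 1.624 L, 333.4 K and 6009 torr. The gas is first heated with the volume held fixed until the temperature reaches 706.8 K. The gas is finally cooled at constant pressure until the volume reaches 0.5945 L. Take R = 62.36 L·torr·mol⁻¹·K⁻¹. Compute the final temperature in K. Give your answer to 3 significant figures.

T₃ ≈ 259 K

Isochoric, so P/T is constant: V₂ = V₁; P₂ = P₁·(T₂/T₁) = 1.274e+04 torr.
P constant ⇒ V ∝ T: P₃ = P₂; T₃ = T₂·(V₃/V₂) = 258.7 K.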